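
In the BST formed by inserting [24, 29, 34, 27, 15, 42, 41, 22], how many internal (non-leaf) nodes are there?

Tree built from: [24, 29, 34, 27, 15, 42, 41, 22]
Tree (level-order array): [24, 15, 29, None, 22, 27, 34, None, None, None, None, None, 42, 41]
Rule: An internal node has at least one child.
Per-node child counts:
  node 24: 2 child(ren)
  node 15: 1 child(ren)
  node 22: 0 child(ren)
  node 29: 2 child(ren)
  node 27: 0 child(ren)
  node 34: 1 child(ren)
  node 42: 1 child(ren)
  node 41: 0 child(ren)
Matching nodes: [24, 15, 29, 34, 42]
Count of internal (non-leaf) nodes: 5


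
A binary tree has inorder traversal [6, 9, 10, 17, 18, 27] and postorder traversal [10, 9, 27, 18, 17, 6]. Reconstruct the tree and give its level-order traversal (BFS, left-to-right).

Inorder:   [6, 9, 10, 17, 18, 27]
Postorder: [10, 9, 27, 18, 17, 6]
Algorithm: postorder visits root last, so walk postorder right-to-left;
each value is the root of the current inorder slice — split it at that
value, recurse on the right subtree first, then the left.
Recursive splits:
  root=6; inorder splits into left=[], right=[9, 10, 17, 18, 27]
  root=17; inorder splits into left=[9, 10], right=[18, 27]
  root=18; inorder splits into left=[], right=[27]
  root=27; inorder splits into left=[], right=[]
  root=9; inorder splits into left=[], right=[10]
  root=10; inorder splits into left=[], right=[]
Reconstructed level-order: [6, 17, 9, 18, 10, 27]


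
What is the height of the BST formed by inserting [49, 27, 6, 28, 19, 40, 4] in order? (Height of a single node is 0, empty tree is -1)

Insertion order: [49, 27, 6, 28, 19, 40, 4]
Tree (level-order array): [49, 27, None, 6, 28, 4, 19, None, 40]
Compute height bottom-up (empty subtree = -1):
  height(4) = 1 + max(-1, -1) = 0
  height(19) = 1 + max(-1, -1) = 0
  height(6) = 1 + max(0, 0) = 1
  height(40) = 1 + max(-1, -1) = 0
  height(28) = 1 + max(-1, 0) = 1
  height(27) = 1 + max(1, 1) = 2
  height(49) = 1 + max(2, -1) = 3
Height = 3


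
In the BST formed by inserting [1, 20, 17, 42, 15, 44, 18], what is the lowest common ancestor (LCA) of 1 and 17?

Tree insertion order: [1, 20, 17, 42, 15, 44, 18]
Tree (level-order array): [1, None, 20, 17, 42, 15, 18, None, 44]
In a BST, the LCA of p=1, q=17 is the first node v on the
root-to-leaf path with p <= v <= q (go left if both < v, right if both > v).
Walk from root:
  at 1: 1 <= 1 <= 17, this is the LCA
LCA = 1


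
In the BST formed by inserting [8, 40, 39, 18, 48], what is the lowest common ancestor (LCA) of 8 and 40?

Tree insertion order: [8, 40, 39, 18, 48]
Tree (level-order array): [8, None, 40, 39, 48, 18]
In a BST, the LCA of p=8, q=40 is the first node v on the
root-to-leaf path with p <= v <= q (go left if both < v, right if both > v).
Walk from root:
  at 8: 8 <= 8 <= 40, this is the LCA
LCA = 8


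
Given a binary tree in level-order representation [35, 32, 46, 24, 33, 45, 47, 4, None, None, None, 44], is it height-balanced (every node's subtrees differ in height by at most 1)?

Tree (level-order array): [35, 32, 46, 24, 33, 45, 47, 4, None, None, None, 44]
Definition: a tree is height-balanced if, at every node, |h(left) - h(right)| <= 1 (empty subtree has height -1).
Bottom-up per-node check:
  node 4: h_left=-1, h_right=-1, diff=0 [OK], height=0
  node 24: h_left=0, h_right=-1, diff=1 [OK], height=1
  node 33: h_left=-1, h_right=-1, diff=0 [OK], height=0
  node 32: h_left=1, h_right=0, diff=1 [OK], height=2
  node 44: h_left=-1, h_right=-1, diff=0 [OK], height=0
  node 45: h_left=0, h_right=-1, diff=1 [OK], height=1
  node 47: h_left=-1, h_right=-1, diff=0 [OK], height=0
  node 46: h_left=1, h_right=0, diff=1 [OK], height=2
  node 35: h_left=2, h_right=2, diff=0 [OK], height=3
All nodes satisfy the balance condition.
Result: Balanced


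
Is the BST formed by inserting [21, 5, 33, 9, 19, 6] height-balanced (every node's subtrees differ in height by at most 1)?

Tree (level-order array): [21, 5, 33, None, 9, None, None, 6, 19]
Definition: a tree is height-balanced if, at every node, |h(left) - h(right)| <= 1 (empty subtree has height -1).
Bottom-up per-node check:
  node 6: h_left=-1, h_right=-1, diff=0 [OK], height=0
  node 19: h_left=-1, h_right=-1, diff=0 [OK], height=0
  node 9: h_left=0, h_right=0, diff=0 [OK], height=1
  node 5: h_left=-1, h_right=1, diff=2 [FAIL (|-1-1|=2 > 1)], height=2
  node 33: h_left=-1, h_right=-1, diff=0 [OK], height=0
  node 21: h_left=2, h_right=0, diff=2 [FAIL (|2-0|=2 > 1)], height=3
Node 5 violates the condition: |-1 - 1| = 2 > 1.
Result: Not balanced


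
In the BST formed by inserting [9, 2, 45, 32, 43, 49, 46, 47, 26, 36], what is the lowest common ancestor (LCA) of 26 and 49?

Tree insertion order: [9, 2, 45, 32, 43, 49, 46, 47, 26, 36]
Tree (level-order array): [9, 2, 45, None, None, 32, 49, 26, 43, 46, None, None, None, 36, None, None, 47]
In a BST, the LCA of p=26, q=49 is the first node v on the
root-to-leaf path with p <= v <= q (go left if both < v, right if both > v).
Walk from root:
  at 9: both 26 and 49 > 9, go right
  at 45: 26 <= 45 <= 49, this is the LCA
LCA = 45


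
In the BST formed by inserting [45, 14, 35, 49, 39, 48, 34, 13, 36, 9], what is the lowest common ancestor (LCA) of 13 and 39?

Tree insertion order: [45, 14, 35, 49, 39, 48, 34, 13, 36, 9]
Tree (level-order array): [45, 14, 49, 13, 35, 48, None, 9, None, 34, 39, None, None, None, None, None, None, 36]
In a BST, the LCA of p=13, q=39 is the first node v on the
root-to-leaf path with p <= v <= q (go left if both < v, right if both > v).
Walk from root:
  at 45: both 13 and 39 < 45, go left
  at 14: 13 <= 14 <= 39, this is the LCA
LCA = 14


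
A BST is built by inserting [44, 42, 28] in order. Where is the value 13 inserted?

Starting tree (level order): [44, 42, None, 28]
Insertion path: 44 -> 42 -> 28
Result: insert 13 as left child of 28
Final tree (level order): [44, 42, None, 28, None, 13]


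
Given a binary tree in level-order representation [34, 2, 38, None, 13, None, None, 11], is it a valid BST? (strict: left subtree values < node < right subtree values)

Level-order array: [34, 2, 38, None, 13, None, None, 11]
Validate using subtree bounds (lo, hi): at each node, require lo < value < hi,
then recurse left with hi=value and right with lo=value.
Preorder trace (stopping at first violation):
  at node 34 with bounds (-inf, +inf): OK
  at node 2 with bounds (-inf, 34): OK
  at node 13 with bounds (2, 34): OK
  at node 11 with bounds (2, 13): OK
  at node 38 with bounds (34, +inf): OK
No violation found at any node.
Result: Valid BST


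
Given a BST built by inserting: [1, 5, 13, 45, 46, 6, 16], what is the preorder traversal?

Tree insertion order: [1, 5, 13, 45, 46, 6, 16]
Tree (level-order array): [1, None, 5, None, 13, 6, 45, None, None, 16, 46]
Preorder traversal: [1, 5, 13, 6, 45, 16, 46]


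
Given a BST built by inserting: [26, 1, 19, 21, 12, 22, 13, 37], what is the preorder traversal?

Tree insertion order: [26, 1, 19, 21, 12, 22, 13, 37]
Tree (level-order array): [26, 1, 37, None, 19, None, None, 12, 21, None, 13, None, 22]
Preorder traversal: [26, 1, 19, 12, 13, 21, 22, 37]


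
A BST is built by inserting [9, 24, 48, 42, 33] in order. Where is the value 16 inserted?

Starting tree (level order): [9, None, 24, None, 48, 42, None, 33]
Insertion path: 9 -> 24
Result: insert 16 as left child of 24
Final tree (level order): [9, None, 24, 16, 48, None, None, 42, None, 33]


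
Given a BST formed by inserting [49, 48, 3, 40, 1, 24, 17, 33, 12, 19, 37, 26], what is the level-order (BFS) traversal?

Tree insertion order: [49, 48, 3, 40, 1, 24, 17, 33, 12, 19, 37, 26]
Tree (level-order array): [49, 48, None, 3, None, 1, 40, None, None, 24, None, 17, 33, 12, 19, 26, 37]
BFS from the root, enqueuing left then right child of each popped node:
  queue [49] -> pop 49, enqueue [48], visited so far: [49]
  queue [48] -> pop 48, enqueue [3], visited so far: [49, 48]
  queue [3] -> pop 3, enqueue [1, 40], visited so far: [49, 48, 3]
  queue [1, 40] -> pop 1, enqueue [none], visited so far: [49, 48, 3, 1]
  queue [40] -> pop 40, enqueue [24], visited so far: [49, 48, 3, 1, 40]
  queue [24] -> pop 24, enqueue [17, 33], visited so far: [49, 48, 3, 1, 40, 24]
  queue [17, 33] -> pop 17, enqueue [12, 19], visited so far: [49, 48, 3, 1, 40, 24, 17]
  queue [33, 12, 19] -> pop 33, enqueue [26, 37], visited so far: [49, 48, 3, 1, 40, 24, 17, 33]
  queue [12, 19, 26, 37] -> pop 12, enqueue [none], visited so far: [49, 48, 3, 1, 40, 24, 17, 33, 12]
  queue [19, 26, 37] -> pop 19, enqueue [none], visited so far: [49, 48, 3, 1, 40, 24, 17, 33, 12, 19]
  queue [26, 37] -> pop 26, enqueue [none], visited so far: [49, 48, 3, 1, 40, 24, 17, 33, 12, 19, 26]
  queue [37] -> pop 37, enqueue [none], visited so far: [49, 48, 3, 1, 40, 24, 17, 33, 12, 19, 26, 37]
Result: [49, 48, 3, 1, 40, 24, 17, 33, 12, 19, 26, 37]


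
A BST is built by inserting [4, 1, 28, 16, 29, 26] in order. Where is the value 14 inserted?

Starting tree (level order): [4, 1, 28, None, None, 16, 29, None, 26]
Insertion path: 4 -> 28 -> 16
Result: insert 14 as left child of 16
Final tree (level order): [4, 1, 28, None, None, 16, 29, 14, 26]


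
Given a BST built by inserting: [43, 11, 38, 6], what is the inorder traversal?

Tree insertion order: [43, 11, 38, 6]
Tree (level-order array): [43, 11, None, 6, 38]
Inorder traversal: [6, 11, 38, 43]


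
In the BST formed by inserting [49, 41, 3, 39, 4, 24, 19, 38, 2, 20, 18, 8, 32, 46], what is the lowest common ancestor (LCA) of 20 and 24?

Tree insertion order: [49, 41, 3, 39, 4, 24, 19, 38, 2, 20, 18, 8, 32, 46]
Tree (level-order array): [49, 41, None, 3, 46, 2, 39, None, None, None, None, 4, None, None, 24, 19, 38, 18, 20, 32, None, 8]
In a BST, the LCA of p=20, q=24 is the first node v on the
root-to-leaf path with p <= v <= q (go left if both < v, right if both > v).
Walk from root:
  at 49: both 20 and 24 < 49, go left
  at 41: both 20 and 24 < 41, go left
  at 3: both 20 and 24 > 3, go right
  at 39: both 20 and 24 < 39, go left
  at 4: both 20 and 24 > 4, go right
  at 24: 20 <= 24 <= 24, this is the LCA
LCA = 24


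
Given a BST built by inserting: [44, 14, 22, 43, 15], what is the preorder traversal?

Tree insertion order: [44, 14, 22, 43, 15]
Tree (level-order array): [44, 14, None, None, 22, 15, 43]
Preorder traversal: [44, 14, 22, 15, 43]


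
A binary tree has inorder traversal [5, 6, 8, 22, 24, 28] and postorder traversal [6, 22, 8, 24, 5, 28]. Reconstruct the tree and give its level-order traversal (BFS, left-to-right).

Inorder:   [5, 6, 8, 22, 24, 28]
Postorder: [6, 22, 8, 24, 5, 28]
Algorithm: postorder visits root last, so walk postorder right-to-left;
each value is the root of the current inorder slice — split it at that
value, recurse on the right subtree first, then the left.
Recursive splits:
  root=28; inorder splits into left=[5, 6, 8, 22, 24], right=[]
  root=5; inorder splits into left=[], right=[6, 8, 22, 24]
  root=24; inorder splits into left=[6, 8, 22], right=[]
  root=8; inorder splits into left=[6], right=[22]
  root=22; inorder splits into left=[], right=[]
  root=6; inorder splits into left=[], right=[]
Reconstructed level-order: [28, 5, 24, 8, 6, 22]


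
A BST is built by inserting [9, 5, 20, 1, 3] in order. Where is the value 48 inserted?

Starting tree (level order): [9, 5, 20, 1, None, None, None, None, 3]
Insertion path: 9 -> 20
Result: insert 48 as right child of 20
Final tree (level order): [9, 5, 20, 1, None, None, 48, None, 3]


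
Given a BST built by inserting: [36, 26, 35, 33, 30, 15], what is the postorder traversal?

Tree insertion order: [36, 26, 35, 33, 30, 15]
Tree (level-order array): [36, 26, None, 15, 35, None, None, 33, None, 30]
Postorder traversal: [15, 30, 33, 35, 26, 36]


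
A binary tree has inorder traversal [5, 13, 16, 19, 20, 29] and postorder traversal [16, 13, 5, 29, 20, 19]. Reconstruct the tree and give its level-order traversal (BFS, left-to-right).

Inorder:   [5, 13, 16, 19, 20, 29]
Postorder: [16, 13, 5, 29, 20, 19]
Algorithm: postorder visits root last, so walk postorder right-to-left;
each value is the root of the current inorder slice — split it at that
value, recurse on the right subtree first, then the left.
Recursive splits:
  root=19; inorder splits into left=[5, 13, 16], right=[20, 29]
  root=20; inorder splits into left=[], right=[29]
  root=29; inorder splits into left=[], right=[]
  root=5; inorder splits into left=[], right=[13, 16]
  root=13; inorder splits into left=[], right=[16]
  root=16; inorder splits into left=[], right=[]
Reconstructed level-order: [19, 5, 20, 13, 29, 16]


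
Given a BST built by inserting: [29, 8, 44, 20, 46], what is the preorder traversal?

Tree insertion order: [29, 8, 44, 20, 46]
Tree (level-order array): [29, 8, 44, None, 20, None, 46]
Preorder traversal: [29, 8, 20, 44, 46]


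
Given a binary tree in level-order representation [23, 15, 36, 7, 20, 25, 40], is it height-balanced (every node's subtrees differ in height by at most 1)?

Tree (level-order array): [23, 15, 36, 7, 20, 25, 40]
Definition: a tree is height-balanced if, at every node, |h(left) - h(right)| <= 1 (empty subtree has height -1).
Bottom-up per-node check:
  node 7: h_left=-1, h_right=-1, diff=0 [OK], height=0
  node 20: h_left=-1, h_right=-1, diff=0 [OK], height=0
  node 15: h_left=0, h_right=0, diff=0 [OK], height=1
  node 25: h_left=-1, h_right=-1, diff=0 [OK], height=0
  node 40: h_left=-1, h_right=-1, diff=0 [OK], height=0
  node 36: h_left=0, h_right=0, diff=0 [OK], height=1
  node 23: h_left=1, h_right=1, diff=0 [OK], height=2
All nodes satisfy the balance condition.
Result: Balanced


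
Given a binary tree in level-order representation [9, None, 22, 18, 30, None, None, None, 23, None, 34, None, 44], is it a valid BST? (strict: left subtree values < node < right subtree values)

Level-order array: [9, None, 22, 18, 30, None, None, None, 23, None, 34, None, 44]
Validate using subtree bounds (lo, hi): at each node, require lo < value < hi,
then recurse left with hi=value and right with lo=value.
Preorder trace (stopping at first violation):
  at node 9 with bounds (-inf, +inf): OK
  at node 22 with bounds (9, +inf): OK
  at node 18 with bounds (9, 22): OK
  at node 30 with bounds (22, +inf): OK
  at node 23 with bounds (30, +inf): VIOLATION
Node 23 violates its bound: not (30 < 23 < +inf).
Result: Not a valid BST


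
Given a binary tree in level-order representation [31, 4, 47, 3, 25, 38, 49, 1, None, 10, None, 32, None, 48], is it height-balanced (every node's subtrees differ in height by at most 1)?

Tree (level-order array): [31, 4, 47, 3, 25, 38, 49, 1, None, 10, None, 32, None, 48]
Definition: a tree is height-balanced if, at every node, |h(left) - h(right)| <= 1 (empty subtree has height -1).
Bottom-up per-node check:
  node 1: h_left=-1, h_right=-1, diff=0 [OK], height=0
  node 3: h_left=0, h_right=-1, diff=1 [OK], height=1
  node 10: h_left=-1, h_right=-1, diff=0 [OK], height=0
  node 25: h_left=0, h_right=-1, diff=1 [OK], height=1
  node 4: h_left=1, h_right=1, diff=0 [OK], height=2
  node 32: h_left=-1, h_right=-1, diff=0 [OK], height=0
  node 38: h_left=0, h_right=-1, diff=1 [OK], height=1
  node 48: h_left=-1, h_right=-1, diff=0 [OK], height=0
  node 49: h_left=0, h_right=-1, diff=1 [OK], height=1
  node 47: h_left=1, h_right=1, diff=0 [OK], height=2
  node 31: h_left=2, h_right=2, diff=0 [OK], height=3
All nodes satisfy the balance condition.
Result: Balanced


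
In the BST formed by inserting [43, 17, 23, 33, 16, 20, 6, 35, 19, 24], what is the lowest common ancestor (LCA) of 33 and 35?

Tree insertion order: [43, 17, 23, 33, 16, 20, 6, 35, 19, 24]
Tree (level-order array): [43, 17, None, 16, 23, 6, None, 20, 33, None, None, 19, None, 24, 35]
In a BST, the LCA of p=33, q=35 is the first node v on the
root-to-leaf path with p <= v <= q (go left if both < v, right if both > v).
Walk from root:
  at 43: both 33 and 35 < 43, go left
  at 17: both 33 and 35 > 17, go right
  at 23: both 33 and 35 > 23, go right
  at 33: 33 <= 33 <= 35, this is the LCA
LCA = 33


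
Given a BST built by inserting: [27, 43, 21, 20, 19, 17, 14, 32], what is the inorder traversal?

Tree insertion order: [27, 43, 21, 20, 19, 17, 14, 32]
Tree (level-order array): [27, 21, 43, 20, None, 32, None, 19, None, None, None, 17, None, 14]
Inorder traversal: [14, 17, 19, 20, 21, 27, 32, 43]


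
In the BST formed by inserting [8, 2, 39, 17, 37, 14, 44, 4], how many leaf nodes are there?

Tree built from: [8, 2, 39, 17, 37, 14, 44, 4]
Tree (level-order array): [8, 2, 39, None, 4, 17, 44, None, None, 14, 37]
Rule: A leaf has 0 children.
Per-node child counts:
  node 8: 2 child(ren)
  node 2: 1 child(ren)
  node 4: 0 child(ren)
  node 39: 2 child(ren)
  node 17: 2 child(ren)
  node 14: 0 child(ren)
  node 37: 0 child(ren)
  node 44: 0 child(ren)
Matching nodes: [4, 14, 37, 44]
Count of leaf nodes: 4


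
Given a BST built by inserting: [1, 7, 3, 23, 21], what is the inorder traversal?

Tree insertion order: [1, 7, 3, 23, 21]
Tree (level-order array): [1, None, 7, 3, 23, None, None, 21]
Inorder traversal: [1, 3, 7, 21, 23]


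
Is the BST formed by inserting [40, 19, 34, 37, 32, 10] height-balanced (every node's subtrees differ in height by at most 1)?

Tree (level-order array): [40, 19, None, 10, 34, None, None, 32, 37]
Definition: a tree is height-balanced if, at every node, |h(left) - h(right)| <= 1 (empty subtree has height -1).
Bottom-up per-node check:
  node 10: h_left=-1, h_right=-1, diff=0 [OK], height=0
  node 32: h_left=-1, h_right=-1, diff=0 [OK], height=0
  node 37: h_left=-1, h_right=-1, diff=0 [OK], height=0
  node 34: h_left=0, h_right=0, diff=0 [OK], height=1
  node 19: h_left=0, h_right=1, diff=1 [OK], height=2
  node 40: h_left=2, h_right=-1, diff=3 [FAIL (|2--1|=3 > 1)], height=3
Node 40 violates the condition: |2 - -1| = 3 > 1.
Result: Not balanced


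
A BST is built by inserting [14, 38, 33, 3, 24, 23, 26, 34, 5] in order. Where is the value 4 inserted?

Starting tree (level order): [14, 3, 38, None, 5, 33, None, None, None, 24, 34, 23, 26]
Insertion path: 14 -> 3 -> 5
Result: insert 4 as left child of 5
Final tree (level order): [14, 3, 38, None, 5, 33, None, 4, None, 24, 34, None, None, 23, 26]


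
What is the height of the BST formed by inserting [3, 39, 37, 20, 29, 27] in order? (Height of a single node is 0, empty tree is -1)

Insertion order: [3, 39, 37, 20, 29, 27]
Tree (level-order array): [3, None, 39, 37, None, 20, None, None, 29, 27]
Compute height bottom-up (empty subtree = -1):
  height(27) = 1 + max(-1, -1) = 0
  height(29) = 1 + max(0, -1) = 1
  height(20) = 1 + max(-1, 1) = 2
  height(37) = 1 + max(2, -1) = 3
  height(39) = 1 + max(3, -1) = 4
  height(3) = 1 + max(-1, 4) = 5
Height = 5


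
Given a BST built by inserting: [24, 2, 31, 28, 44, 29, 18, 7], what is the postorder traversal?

Tree insertion order: [24, 2, 31, 28, 44, 29, 18, 7]
Tree (level-order array): [24, 2, 31, None, 18, 28, 44, 7, None, None, 29]
Postorder traversal: [7, 18, 2, 29, 28, 44, 31, 24]


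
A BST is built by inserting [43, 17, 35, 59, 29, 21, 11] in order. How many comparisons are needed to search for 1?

Search path for 1: 43 -> 17 -> 11
Found: False
Comparisons: 3


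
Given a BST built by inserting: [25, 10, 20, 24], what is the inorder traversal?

Tree insertion order: [25, 10, 20, 24]
Tree (level-order array): [25, 10, None, None, 20, None, 24]
Inorder traversal: [10, 20, 24, 25]


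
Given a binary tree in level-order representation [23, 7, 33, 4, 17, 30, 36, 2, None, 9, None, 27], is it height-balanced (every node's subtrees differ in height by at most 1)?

Tree (level-order array): [23, 7, 33, 4, 17, 30, 36, 2, None, 9, None, 27]
Definition: a tree is height-balanced if, at every node, |h(left) - h(right)| <= 1 (empty subtree has height -1).
Bottom-up per-node check:
  node 2: h_left=-1, h_right=-1, diff=0 [OK], height=0
  node 4: h_left=0, h_right=-1, diff=1 [OK], height=1
  node 9: h_left=-1, h_right=-1, diff=0 [OK], height=0
  node 17: h_left=0, h_right=-1, diff=1 [OK], height=1
  node 7: h_left=1, h_right=1, diff=0 [OK], height=2
  node 27: h_left=-1, h_right=-1, diff=0 [OK], height=0
  node 30: h_left=0, h_right=-1, diff=1 [OK], height=1
  node 36: h_left=-1, h_right=-1, diff=0 [OK], height=0
  node 33: h_left=1, h_right=0, diff=1 [OK], height=2
  node 23: h_left=2, h_right=2, diff=0 [OK], height=3
All nodes satisfy the balance condition.
Result: Balanced


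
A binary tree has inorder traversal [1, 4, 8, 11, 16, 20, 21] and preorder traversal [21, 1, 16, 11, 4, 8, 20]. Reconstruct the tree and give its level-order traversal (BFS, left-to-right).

Inorder:  [1, 4, 8, 11, 16, 20, 21]
Preorder: [21, 1, 16, 11, 4, 8, 20]
Algorithm: preorder visits root first, so consume preorder in order;
for each root, split the current inorder slice at that value into
left-subtree inorder and right-subtree inorder, then recurse.
Recursive splits:
  root=21; inorder splits into left=[1, 4, 8, 11, 16, 20], right=[]
  root=1; inorder splits into left=[], right=[4, 8, 11, 16, 20]
  root=16; inorder splits into left=[4, 8, 11], right=[20]
  root=11; inorder splits into left=[4, 8], right=[]
  root=4; inorder splits into left=[], right=[8]
  root=8; inorder splits into left=[], right=[]
  root=20; inorder splits into left=[], right=[]
Reconstructed level-order: [21, 1, 16, 11, 20, 4, 8]


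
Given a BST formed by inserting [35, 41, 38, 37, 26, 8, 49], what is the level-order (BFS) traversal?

Tree insertion order: [35, 41, 38, 37, 26, 8, 49]
Tree (level-order array): [35, 26, 41, 8, None, 38, 49, None, None, 37]
BFS from the root, enqueuing left then right child of each popped node:
  queue [35] -> pop 35, enqueue [26, 41], visited so far: [35]
  queue [26, 41] -> pop 26, enqueue [8], visited so far: [35, 26]
  queue [41, 8] -> pop 41, enqueue [38, 49], visited so far: [35, 26, 41]
  queue [8, 38, 49] -> pop 8, enqueue [none], visited so far: [35, 26, 41, 8]
  queue [38, 49] -> pop 38, enqueue [37], visited so far: [35, 26, 41, 8, 38]
  queue [49, 37] -> pop 49, enqueue [none], visited so far: [35, 26, 41, 8, 38, 49]
  queue [37] -> pop 37, enqueue [none], visited so far: [35, 26, 41, 8, 38, 49, 37]
Result: [35, 26, 41, 8, 38, 49, 37]


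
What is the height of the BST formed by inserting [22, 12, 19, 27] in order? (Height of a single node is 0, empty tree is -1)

Insertion order: [22, 12, 19, 27]
Tree (level-order array): [22, 12, 27, None, 19]
Compute height bottom-up (empty subtree = -1):
  height(19) = 1 + max(-1, -1) = 0
  height(12) = 1 + max(-1, 0) = 1
  height(27) = 1 + max(-1, -1) = 0
  height(22) = 1 + max(1, 0) = 2
Height = 2


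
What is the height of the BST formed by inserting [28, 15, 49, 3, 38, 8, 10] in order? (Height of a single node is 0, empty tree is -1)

Insertion order: [28, 15, 49, 3, 38, 8, 10]
Tree (level-order array): [28, 15, 49, 3, None, 38, None, None, 8, None, None, None, 10]
Compute height bottom-up (empty subtree = -1):
  height(10) = 1 + max(-1, -1) = 0
  height(8) = 1 + max(-1, 0) = 1
  height(3) = 1 + max(-1, 1) = 2
  height(15) = 1 + max(2, -1) = 3
  height(38) = 1 + max(-1, -1) = 0
  height(49) = 1 + max(0, -1) = 1
  height(28) = 1 + max(3, 1) = 4
Height = 4


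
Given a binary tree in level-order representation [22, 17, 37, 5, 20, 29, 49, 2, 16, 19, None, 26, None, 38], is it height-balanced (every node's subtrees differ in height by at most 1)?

Tree (level-order array): [22, 17, 37, 5, 20, 29, 49, 2, 16, 19, None, 26, None, 38]
Definition: a tree is height-balanced if, at every node, |h(left) - h(right)| <= 1 (empty subtree has height -1).
Bottom-up per-node check:
  node 2: h_left=-1, h_right=-1, diff=0 [OK], height=0
  node 16: h_left=-1, h_right=-1, diff=0 [OK], height=0
  node 5: h_left=0, h_right=0, diff=0 [OK], height=1
  node 19: h_left=-1, h_right=-1, diff=0 [OK], height=0
  node 20: h_left=0, h_right=-1, diff=1 [OK], height=1
  node 17: h_left=1, h_right=1, diff=0 [OK], height=2
  node 26: h_left=-1, h_right=-1, diff=0 [OK], height=0
  node 29: h_left=0, h_right=-1, diff=1 [OK], height=1
  node 38: h_left=-1, h_right=-1, diff=0 [OK], height=0
  node 49: h_left=0, h_right=-1, diff=1 [OK], height=1
  node 37: h_left=1, h_right=1, diff=0 [OK], height=2
  node 22: h_left=2, h_right=2, diff=0 [OK], height=3
All nodes satisfy the balance condition.
Result: Balanced


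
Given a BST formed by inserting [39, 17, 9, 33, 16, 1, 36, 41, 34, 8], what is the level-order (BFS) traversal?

Tree insertion order: [39, 17, 9, 33, 16, 1, 36, 41, 34, 8]
Tree (level-order array): [39, 17, 41, 9, 33, None, None, 1, 16, None, 36, None, 8, None, None, 34]
BFS from the root, enqueuing left then right child of each popped node:
  queue [39] -> pop 39, enqueue [17, 41], visited so far: [39]
  queue [17, 41] -> pop 17, enqueue [9, 33], visited so far: [39, 17]
  queue [41, 9, 33] -> pop 41, enqueue [none], visited so far: [39, 17, 41]
  queue [9, 33] -> pop 9, enqueue [1, 16], visited so far: [39, 17, 41, 9]
  queue [33, 1, 16] -> pop 33, enqueue [36], visited so far: [39, 17, 41, 9, 33]
  queue [1, 16, 36] -> pop 1, enqueue [8], visited so far: [39, 17, 41, 9, 33, 1]
  queue [16, 36, 8] -> pop 16, enqueue [none], visited so far: [39, 17, 41, 9, 33, 1, 16]
  queue [36, 8] -> pop 36, enqueue [34], visited so far: [39, 17, 41, 9, 33, 1, 16, 36]
  queue [8, 34] -> pop 8, enqueue [none], visited so far: [39, 17, 41, 9, 33, 1, 16, 36, 8]
  queue [34] -> pop 34, enqueue [none], visited so far: [39, 17, 41, 9, 33, 1, 16, 36, 8, 34]
Result: [39, 17, 41, 9, 33, 1, 16, 36, 8, 34]


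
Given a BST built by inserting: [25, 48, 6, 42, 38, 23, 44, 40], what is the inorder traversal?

Tree insertion order: [25, 48, 6, 42, 38, 23, 44, 40]
Tree (level-order array): [25, 6, 48, None, 23, 42, None, None, None, 38, 44, None, 40]
Inorder traversal: [6, 23, 25, 38, 40, 42, 44, 48]


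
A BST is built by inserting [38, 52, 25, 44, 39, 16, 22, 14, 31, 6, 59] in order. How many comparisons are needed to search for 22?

Search path for 22: 38 -> 25 -> 16 -> 22
Found: True
Comparisons: 4


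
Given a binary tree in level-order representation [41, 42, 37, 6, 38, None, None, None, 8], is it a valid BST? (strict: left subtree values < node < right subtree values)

Level-order array: [41, 42, 37, 6, 38, None, None, None, 8]
Validate using subtree bounds (lo, hi): at each node, require lo < value < hi,
then recurse left with hi=value and right with lo=value.
Preorder trace (stopping at first violation):
  at node 41 with bounds (-inf, +inf): OK
  at node 42 with bounds (-inf, 41): VIOLATION
Node 42 violates its bound: not (-inf < 42 < 41).
Result: Not a valid BST


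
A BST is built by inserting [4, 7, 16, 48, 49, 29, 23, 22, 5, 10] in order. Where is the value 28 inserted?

Starting tree (level order): [4, None, 7, 5, 16, None, None, 10, 48, None, None, 29, 49, 23, None, None, None, 22]
Insertion path: 4 -> 7 -> 16 -> 48 -> 29 -> 23
Result: insert 28 as right child of 23
Final tree (level order): [4, None, 7, 5, 16, None, None, 10, 48, None, None, 29, 49, 23, None, None, None, 22, 28]


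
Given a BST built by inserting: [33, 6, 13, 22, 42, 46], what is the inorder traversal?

Tree insertion order: [33, 6, 13, 22, 42, 46]
Tree (level-order array): [33, 6, 42, None, 13, None, 46, None, 22]
Inorder traversal: [6, 13, 22, 33, 42, 46]


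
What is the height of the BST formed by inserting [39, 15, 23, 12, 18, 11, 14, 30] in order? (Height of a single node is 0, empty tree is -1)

Insertion order: [39, 15, 23, 12, 18, 11, 14, 30]
Tree (level-order array): [39, 15, None, 12, 23, 11, 14, 18, 30]
Compute height bottom-up (empty subtree = -1):
  height(11) = 1 + max(-1, -1) = 0
  height(14) = 1 + max(-1, -1) = 0
  height(12) = 1 + max(0, 0) = 1
  height(18) = 1 + max(-1, -1) = 0
  height(30) = 1 + max(-1, -1) = 0
  height(23) = 1 + max(0, 0) = 1
  height(15) = 1 + max(1, 1) = 2
  height(39) = 1 + max(2, -1) = 3
Height = 3


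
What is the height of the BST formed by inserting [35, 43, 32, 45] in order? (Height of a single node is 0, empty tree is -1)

Insertion order: [35, 43, 32, 45]
Tree (level-order array): [35, 32, 43, None, None, None, 45]
Compute height bottom-up (empty subtree = -1):
  height(32) = 1 + max(-1, -1) = 0
  height(45) = 1 + max(-1, -1) = 0
  height(43) = 1 + max(-1, 0) = 1
  height(35) = 1 + max(0, 1) = 2
Height = 2


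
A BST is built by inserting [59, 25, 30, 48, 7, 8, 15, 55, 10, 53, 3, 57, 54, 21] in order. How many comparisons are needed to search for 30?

Search path for 30: 59 -> 25 -> 30
Found: True
Comparisons: 3


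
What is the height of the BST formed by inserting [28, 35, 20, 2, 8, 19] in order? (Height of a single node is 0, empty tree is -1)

Insertion order: [28, 35, 20, 2, 8, 19]
Tree (level-order array): [28, 20, 35, 2, None, None, None, None, 8, None, 19]
Compute height bottom-up (empty subtree = -1):
  height(19) = 1 + max(-1, -1) = 0
  height(8) = 1 + max(-1, 0) = 1
  height(2) = 1 + max(-1, 1) = 2
  height(20) = 1 + max(2, -1) = 3
  height(35) = 1 + max(-1, -1) = 0
  height(28) = 1 + max(3, 0) = 4
Height = 4


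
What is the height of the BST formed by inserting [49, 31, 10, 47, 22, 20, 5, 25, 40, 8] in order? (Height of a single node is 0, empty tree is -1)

Insertion order: [49, 31, 10, 47, 22, 20, 5, 25, 40, 8]
Tree (level-order array): [49, 31, None, 10, 47, 5, 22, 40, None, None, 8, 20, 25]
Compute height bottom-up (empty subtree = -1):
  height(8) = 1 + max(-1, -1) = 0
  height(5) = 1 + max(-1, 0) = 1
  height(20) = 1 + max(-1, -1) = 0
  height(25) = 1 + max(-1, -1) = 0
  height(22) = 1 + max(0, 0) = 1
  height(10) = 1 + max(1, 1) = 2
  height(40) = 1 + max(-1, -1) = 0
  height(47) = 1 + max(0, -1) = 1
  height(31) = 1 + max(2, 1) = 3
  height(49) = 1 + max(3, -1) = 4
Height = 4


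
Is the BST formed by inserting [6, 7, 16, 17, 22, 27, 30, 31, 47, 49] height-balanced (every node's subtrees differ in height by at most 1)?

Tree (level-order array): [6, None, 7, None, 16, None, 17, None, 22, None, 27, None, 30, None, 31, None, 47, None, 49]
Definition: a tree is height-balanced if, at every node, |h(left) - h(right)| <= 1 (empty subtree has height -1).
Bottom-up per-node check:
  node 49: h_left=-1, h_right=-1, diff=0 [OK], height=0
  node 47: h_left=-1, h_right=0, diff=1 [OK], height=1
  node 31: h_left=-1, h_right=1, diff=2 [FAIL (|-1-1|=2 > 1)], height=2
  node 30: h_left=-1, h_right=2, diff=3 [FAIL (|-1-2|=3 > 1)], height=3
  node 27: h_left=-1, h_right=3, diff=4 [FAIL (|-1-3|=4 > 1)], height=4
  node 22: h_left=-1, h_right=4, diff=5 [FAIL (|-1-4|=5 > 1)], height=5
  node 17: h_left=-1, h_right=5, diff=6 [FAIL (|-1-5|=6 > 1)], height=6
  node 16: h_left=-1, h_right=6, diff=7 [FAIL (|-1-6|=7 > 1)], height=7
  node 7: h_left=-1, h_right=7, diff=8 [FAIL (|-1-7|=8 > 1)], height=8
  node 6: h_left=-1, h_right=8, diff=9 [FAIL (|-1-8|=9 > 1)], height=9
Node 31 violates the condition: |-1 - 1| = 2 > 1.
Result: Not balanced


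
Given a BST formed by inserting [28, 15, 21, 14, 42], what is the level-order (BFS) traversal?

Tree insertion order: [28, 15, 21, 14, 42]
Tree (level-order array): [28, 15, 42, 14, 21]
BFS from the root, enqueuing left then right child of each popped node:
  queue [28] -> pop 28, enqueue [15, 42], visited so far: [28]
  queue [15, 42] -> pop 15, enqueue [14, 21], visited so far: [28, 15]
  queue [42, 14, 21] -> pop 42, enqueue [none], visited so far: [28, 15, 42]
  queue [14, 21] -> pop 14, enqueue [none], visited so far: [28, 15, 42, 14]
  queue [21] -> pop 21, enqueue [none], visited so far: [28, 15, 42, 14, 21]
Result: [28, 15, 42, 14, 21]


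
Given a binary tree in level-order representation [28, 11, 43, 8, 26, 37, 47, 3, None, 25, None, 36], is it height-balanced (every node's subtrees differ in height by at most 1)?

Tree (level-order array): [28, 11, 43, 8, 26, 37, 47, 3, None, 25, None, 36]
Definition: a tree is height-balanced if, at every node, |h(left) - h(right)| <= 1 (empty subtree has height -1).
Bottom-up per-node check:
  node 3: h_left=-1, h_right=-1, diff=0 [OK], height=0
  node 8: h_left=0, h_right=-1, diff=1 [OK], height=1
  node 25: h_left=-1, h_right=-1, diff=0 [OK], height=0
  node 26: h_left=0, h_right=-1, diff=1 [OK], height=1
  node 11: h_left=1, h_right=1, diff=0 [OK], height=2
  node 36: h_left=-1, h_right=-1, diff=0 [OK], height=0
  node 37: h_left=0, h_right=-1, diff=1 [OK], height=1
  node 47: h_left=-1, h_right=-1, diff=0 [OK], height=0
  node 43: h_left=1, h_right=0, diff=1 [OK], height=2
  node 28: h_left=2, h_right=2, diff=0 [OK], height=3
All nodes satisfy the balance condition.
Result: Balanced


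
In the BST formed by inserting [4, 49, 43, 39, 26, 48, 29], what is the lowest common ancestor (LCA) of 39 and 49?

Tree insertion order: [4, 49, 43, 39, 26, 48, 29]
Tree (level-order array): [4, None, 49, 43, None, 39, 48, 26, None, None, None, None, 29]
In a BST, the LCA of p=39, q=49 is the first node v on the
root-to-leaf path with p <= v <= q (go left if both < v, right if both > v).
Walk from root:
  at 4: both 39 and 49 > 4, go right
  at 49: 39 <= 49 <= 49, this is the LCA
LCA = 49


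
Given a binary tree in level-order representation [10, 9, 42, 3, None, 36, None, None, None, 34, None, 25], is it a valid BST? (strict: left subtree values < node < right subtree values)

Level-order array: [10, 9, 42, 3, None, 36, None, None, None, 34, None, 25]
Validate using subtree bounds (lo, hi): at each node, require lo < value < hi,
then recurse left with hi=value and right with lo=value.
Preorder trace (stopping at first violation):
  at node 10 with bounds (-inf, +inf): OK
  at node 9 with bounds (-inf, 10): OK
  at node 3 with bounds (-inf, 9): OK
  at node 42 with bounds (10, +inf): OK
  at node 36 with bounds (10, 42): OK
  at node 34 with bounds (10, 36): OK
  at node 25 with bounds (10, 34): OK
No violation found at any node.
Result: Valid BST


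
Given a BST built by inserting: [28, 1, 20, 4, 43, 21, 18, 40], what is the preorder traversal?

Tree insertion order: [28, 1, 20, 4, 43, 21, 18, 40]
Tree (level-order array): [28, 1, 43, None, 20, 40, None, 4, 21, None, None, None, 18]
Preorder traversal: [28, 1, 20, 4, 18, 21, 43, 40]


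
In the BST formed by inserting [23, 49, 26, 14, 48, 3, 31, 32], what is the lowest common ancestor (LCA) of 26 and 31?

Tree insertion order: [23, 49, 26, 14, 48, 3, 31, 32]
Tree (level-order array): [23, 14, 49, 3, None, 26, None, None, None, None, 48, 31, None, None, 32]
In a BST, the LCA of p=26, q=31 is the first node v on the
root-to-leaf path with p <= v <= q (go left if both < v, right if both > v).
Walk from root:
  at 23: both 26 and 31 > 23, go right
  at 49: both 26 and 31 < 49, go left
  at 26: 26 <= 26 <= 31, this is the LCA
LCA = 26


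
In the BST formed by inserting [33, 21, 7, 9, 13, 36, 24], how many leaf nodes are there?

Tree built from: [33, 21, 7, 9, 13, 36, 24]
Tree (level-order array): [33, 21, 36, 7, 24, None, None, None, 9, None, None, None, 13]
Rule: A leaf has 0 children.
Per-node child counts:
  node 33: 2 child(ren)
  node 21: 2 child(ren)
  node 7: 1 child(ren)
  node 9: 1 child(ren)
  node 13: 0 child(ren)
  node 24: 0 child(ren)
  node 36: 0 child(ren)
Matching nodes: [13, 24, 36]
Count of leaf nodes: 3


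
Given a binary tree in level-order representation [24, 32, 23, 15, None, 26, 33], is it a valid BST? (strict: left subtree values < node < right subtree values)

Level-order array: [24, 32, 23, 15, None, 26, 33]
Validate using subtree bounds (lo, hi): at each node, require lo < value < hi,
then recurse left with hi=value and right with lo=value.
Preorder trace (stopping at first violation):
  at node 24 with bounds (-inf, +inf): OK
  at node 32 with bounds (-inf, 24): VIOLATION
Node 32 violates its bound: not (-inf < 32 < 24).
Result: Not a valid BST


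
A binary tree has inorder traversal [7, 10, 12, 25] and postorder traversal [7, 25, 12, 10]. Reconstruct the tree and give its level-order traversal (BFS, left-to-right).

Inorder:   [7, 10, 12, 25]
Postorder: [7, 25, 12, 10]
Algorithm: postorder visits root last, so walk postorder right-to-left;
each value is the root of the current inorder slice — split it at that
value, recurse on the right subtree first, then the left.
Recursive splits:
  root=10; inorder splits into left=[7], right=[12, 25]
  root=12; inorder splits into left=[], right=[25]
  root=25; inorder splits into left=[], right=[]
  root=7; inorder splits into left=[], right=[]
Reconstructed level-order: [10, 7, 12, 25]


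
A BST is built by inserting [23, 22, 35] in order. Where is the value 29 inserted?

Starting tree (level order): [23, 22, 35]
Insertion path: 23 -> 35
Result: insert 29 as left child of 35
Final tree (level order): [23, 22, 35, None, None, 29]


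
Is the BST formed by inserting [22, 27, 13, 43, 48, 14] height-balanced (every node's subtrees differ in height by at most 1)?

Tree (level-order array): [22, 13, 27, None, 14, None, 43, None, None, None, 48]
Definition: a tree is height-balanced if, at every node, |h(left) - h(right)| <= 1 (empty subtree has height -1).
Bottom-up per-node check:
  node 14: h_left=-1, h_right=-1, diff=0 [OK], height=0
  node 13: h_left=-1, h_right=0, diff=1 [OK], height=1
  node 48: h_left=-1, h_right=-1, diff=0 [OK], height=0
  node 43: h_left=-1, h_right=0, diff=1 [OK], height=1
  node 27: h_left=-1, h_right=1, diff=2 [FAIL (|-1-1|=2 > 1)], height=2
  node 22: h_left=1, h_right=2, diff=1 [OK], height=3
Node 27 violates the condition: |-1 - 1| = 2 > 1.
Result: Not balanced


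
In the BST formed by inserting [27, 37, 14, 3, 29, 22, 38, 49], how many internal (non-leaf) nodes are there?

Tree built from: [27, 37, 14, 3, 29, 22, 38, 49]
Tree (level-order array): [27, 14, 37, 3, 22, 29, 38, None, None, None, None, None, None, None, 49]
Rule: An internal node has at least one child.
Per-node child counts:
  node 27: 2 child(ren)
  node 14: 2 child(ren)
  node 3: 0 child(ren)
  node 22: 0 child(ren)
  node 37: 2 child(ren)
  node 29: 0 child(ren)
  node 38: 1 child(ren)
  node 49: 0 child(ren)
Matching nodes: [27, 14, 37, 38]
Count of internal (non-leaf) nodes: 4


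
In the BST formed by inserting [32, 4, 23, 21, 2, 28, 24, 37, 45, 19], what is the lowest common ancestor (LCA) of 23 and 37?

Tree insertion order: [32, 4, 23, 21, 2, 28, 24, 37, 45, 19]
Tree (level-order array): [32, 4, 37, 2, 23, None, 45, None, None, 21, 28, None, None, 19, None, 24]
In a BST, the LCA of p=23, q=37 is the first node v on the
root-to-leaf path with p <= v <= q (go left if both < v, right if both > v).
Walk from root:
  at 32: 23 <= 32 <= 37, this is the LCA
LCA = 32


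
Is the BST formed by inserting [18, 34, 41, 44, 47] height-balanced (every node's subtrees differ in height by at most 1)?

Tree (level-order array): [18, None, 34, None, 41, None, 44, None, 47]
Definition: a tree is height-balanced if, at every node, |h(left) - h(right)| <= 1 (empty subtree has height -1).
Bottom-up per-node check:
  node 47: h_left=-1, h_right=-1, diff=0 [OK], height=0
  node 44: h_left=-1, h_right=0, diff=1 [OK], height=1
  node 41: h_left=-1, h_right=1, diff=2 [FAIL (|-1-1|=2 > 1)], height=2
  node 34: h_left=-1, h_right=2, diff=3 [FAIL (|-1-2|=3 > 1)], height=3
  node 18: h_left=-1, h_right=3, diff=4 [FAIL (|-1-3|=4 > 1)], height=4
Node 41 violates the condition: |-1 - 1| = 2 > 1.
Result: Not balanced


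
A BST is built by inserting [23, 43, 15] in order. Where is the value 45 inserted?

Starting tree (level order): [23, 15, 43]
Insertion path: 23 -> 43
Result: insert 45 as right child of 43
Final tree (level order): [23, 15, 43, None, None, None, 45]


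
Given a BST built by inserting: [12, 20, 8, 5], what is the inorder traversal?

Tree insertion order: [12, 20, 8, 5]
Tree (level-order array): [12, 8, 20, 5]
Inorder traversal: [5, 8, 12, 20]


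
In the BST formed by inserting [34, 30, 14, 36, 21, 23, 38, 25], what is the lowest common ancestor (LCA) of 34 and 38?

Tree insertion order: [34, 30, 14, 36, 21, 23, 38, 25]
Tree (level-order array): [34, 30, 36, 14, None, None, 38, None, 21, None, None, None, 23, None, 25]
In a BST, the LCA of p=34, q=38 is the first node v on the
root-to-leaf path with p <= v <= q (go left if both < v, right if both > v).
Walk from root:
  at 34: 34 <= 34 <= 38, this is the LCA
LCA = 34
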